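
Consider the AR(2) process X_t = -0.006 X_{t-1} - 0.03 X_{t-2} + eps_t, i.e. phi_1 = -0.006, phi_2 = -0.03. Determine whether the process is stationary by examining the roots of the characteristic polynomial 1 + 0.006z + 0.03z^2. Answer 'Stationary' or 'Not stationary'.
\text{Stationary}

The AR(p) characteristic polynomial is P(z) = 1 + 0.006z + 0.03z^2.
Stationarity requires all roots to lie outside the unit circle, i.e. |z| > 1 for every root.
Set 1 + (0.006) z + (0.03) z^2 = 0, i.e. a z^2 + b z + c = 0 with a = 0.03, b = 0.006, c = 1.
Discriminant D = b^2 - 4ac = (0.006)^2 - 4*(0.03)*1 = 0.000036 - (0.12) = -0.119964.
D < 0, so the roots are the complex-conjugate pair z = (-b +/- i sqrt(-D)) / (2a) = -0.1 +/- 5.7726i.
For a conjugate pair |z|^2 = z * conj(z) = (product of roots) = c/a = 1/(0.03) = 33.333333, so |z| = sqrt(33.333333) = 5.7735 for both roots.
Moduli of all roots: 5.7735, 5.7735.
All moduli strictly greater than 1? Yes.
Verdict: Stationary.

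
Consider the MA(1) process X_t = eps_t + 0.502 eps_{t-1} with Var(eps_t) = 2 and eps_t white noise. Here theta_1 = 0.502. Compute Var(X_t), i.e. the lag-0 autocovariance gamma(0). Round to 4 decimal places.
\gamma(0) = 2.5040

For an MA(q) process X_t = eps_t + sum_i theta_i eps_{t-i} with
Var(eps_t) = sigma^2, the variance is
  gamma(0) = sigma^2 * (1 + sum_i theta_i^2).
  sum_i theta_i^2 = (0.502)^2 = 0.252004.
  gamma(0) = 2 * (1 + 0.252004) = 2 * 1.252004 = 2.504008, which rounds to 2.5040.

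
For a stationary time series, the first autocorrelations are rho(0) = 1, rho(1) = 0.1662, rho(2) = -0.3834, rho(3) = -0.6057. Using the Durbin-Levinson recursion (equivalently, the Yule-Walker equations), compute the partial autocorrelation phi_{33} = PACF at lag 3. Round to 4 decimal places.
\phi_{33} = -0.5569

The PACF at lag k is phi_{kk}, the last component of the solution
to the Yule-Walker system G_k phi = r_k where
  (G_k)_{ij} = rho(|i - j|), (r_k)_i = rho(i), i,j = 1..k.
Equivalently, Durbin-Levinson gives phi_{kk} iteratively:
  phi_{11} = rho(1)
  phi_{kk} = [rho(k) - sum_{j=1..k-1} phi_{k-1,j} rho(k-j)]
            / [1 - sum_{j=1..k-1} phi_{k-1,j} rho(j)],
  phi_{k,j} = phi_{k-1,j} - phi_{kk} phi_{k-1,k-j},  j = 1..k-1.
Step k = 1:
  phi_11 = rho(1) = 0.1662.
Step k = 2:
  phi_22 = [rho(2) - phi_11 rho(1)] / [1 - phi_11 rho(1)] = [-0.3834 - (0.1662)(0.1662)] / [1 - (0.1662)(0.1662)]
         = -0.41102244 / 0.97237756 = -0.422698.
  Update: phi_21 = phi_11 - phi_22 phi_11 = 0.1662 - (-0.422698)(0.1662) = 0.236452.
Step k = 3:
  phi_33 = [rho(3) - phi_21 rho(2) - phi_22 rho(1)] / [1 - phi_21 rho(1) - phi_22 rho(2)]
    numerator   = -0.6057 - (0.236452)(-0.3834) - (-0.422698)(0.1662) = -0.44479165
    denominator = 1 - (0.236452)(0.1662) - (-0.422698)(-0.3834) = 0.79863903
  phi_33 = -0.44479165 / 0.79863903 = -0.5569.
Therefore phi_{33} = -0.5569.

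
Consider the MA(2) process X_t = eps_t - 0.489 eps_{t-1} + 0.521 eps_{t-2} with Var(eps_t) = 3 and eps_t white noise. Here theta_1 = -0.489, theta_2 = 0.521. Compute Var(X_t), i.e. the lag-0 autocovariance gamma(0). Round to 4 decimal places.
\gamma(0) = 4.5317

For an MA(q) process X_t = eps_t + sum_i theta_i eps_{t-i} with
Var(eps_t) = sigma^2, the variance is
  gamma(0) = sigma^2 * (1 + sum_i theta_i^2).
  sum_i theta_i^2 = (-0.489)^2 + (0.521)^2 = 0.239121 + 0.271441 = 0.510562.
  gamma(0) = 3 * (1 + 0.510562) = 3 * 1.510562 = 4.531686, which rounds to 4.5317.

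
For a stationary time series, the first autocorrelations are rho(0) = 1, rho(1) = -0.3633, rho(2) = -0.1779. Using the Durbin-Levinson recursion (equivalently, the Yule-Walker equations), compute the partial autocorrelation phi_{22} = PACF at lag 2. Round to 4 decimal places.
\phi_{22} = -0.3570

The PACF at lag k is phi_{kk}, the last component of the solution
to the Yule-Walker system G_k phi = r_k where
  (G_k)_{ij} = rho(|i - j|), (r_k)_i = rho(i), i,j = 1..k.
Equivalently, Durbin-Levinson gives phi_{kk} iteratively:
  phi_{11} = rho(1)
  phi_{kk} = [rho(k) - sum_{j=1..k-1} phi_{k-1,j} rho(k-j)]
            / [1 - sum_{j=1..k-1} phi_{k-1,j} rho(j)],
  phi_{k,j} = phi_{k-1,j} - phi_{kk} phi_{k-1,k-j},  j = 1..k-1.
Step k = 1:
  phi_11 = rho(1) = -0.3633.
Step k = 2:
  phi_22 = [rho(2) - phi_11 rho(1)] / [1 - phi_11 rho(1)] = [-0.1779 - (-0.3633)(-0.3633)] / [1 - (-0.3633)(-0.3633)]
         = -0.30988689 / 0.86801311 = -0.357.
Therefore phi_{22} = -0.3570.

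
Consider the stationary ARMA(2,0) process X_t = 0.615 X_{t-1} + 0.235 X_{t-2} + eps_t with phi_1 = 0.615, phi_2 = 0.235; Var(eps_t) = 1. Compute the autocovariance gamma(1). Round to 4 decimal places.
\gamma(1) = 2.4057

Multiply the model equation by X_{t-k} and take expectations. With theta_0 = psi_0 = 1 and psi_j the MA(infinity) weights, this gives
  gamma(k) - sum_i phi_i gamma(k-i) = c_k,
  c_k = sigma^2 * sum_{j=k..q} theta_j psi_{j-k}   (c_k = 0 for k > q),
using gamma(-m) = gamma(m).
Pure AR (q = 0): c_0 = sigma^2 = 1, c_k = 0 for k >= 1.
Equations for k = 0, 1, 2 (AR order 2, c_2 = 0):
  (E0) gamma(0) = phi_1 gamma(1) + phi_2 gamma(2) + c_0
  (E1) gamma(1) = phi_1 gamma(0) + phi_2 gamma(1) + c_1
  (E2) gamma(2) = phi_1 gamma(1) + phi_2 gamma(0)
From (E1): gamma(1) = A gamma(0) + B with
  A = phi_1 / (1 - phi_2) = 0.615 / 0.765 = 0.803922,   B = c_1 / (1 - phi_2) = 0 / 0.765 = 0.
Insert (E2) into (E0): gamma(0) (1 - phi_2^2) = phi_1 (1 + phi_2) gamma(1) + c_0.
  phi_1 (1 + phi_2) = (0.615)(1.235) = 0.759525,   1 - phi_2^2 = 0.944775.
Replace gamma(1) by A gamma(0) + B and collect gamma(0):
  gamma(0) [0.944775 - (0.759525)(0.803922)] = c_0 = 1
  gamma(0) * 0.334176 = 1
  gamma(0) = 1 / 0.334176 = 2.992431.
  gamma(1) = A gamma(0) = (0.803922)(2.992431) = 2.40568.
Therefore gamma(1) = 2.4057 (to 4 decimal places).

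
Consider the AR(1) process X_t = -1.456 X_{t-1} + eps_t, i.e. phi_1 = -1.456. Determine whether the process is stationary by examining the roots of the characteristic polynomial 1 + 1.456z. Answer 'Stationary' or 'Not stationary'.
\text{Not stationary}

The AR(p) characteristic polynomial is P(z) = 1 + 1.456z.
Stationarity requires all roots to lie outside the unit circle, i.e. |z| > 1 for every root.
This is linear in z: 1 + (1.456) z = 0  =>  z = -1/(1.456) = -0.686813,  |z| = 0.686813.
Moduli of all roots: 0.6868.
All moduli strictly greater than 1? No.
Verdict: Not stationary.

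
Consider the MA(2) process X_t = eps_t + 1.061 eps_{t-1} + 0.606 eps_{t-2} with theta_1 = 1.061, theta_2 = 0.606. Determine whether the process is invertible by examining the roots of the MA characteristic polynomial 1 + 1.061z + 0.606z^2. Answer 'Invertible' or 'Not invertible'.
\text{Invertible}

The MA(q) characteristic polynomial is P(z) = 1 + 1.061z + 0.606z^2.
Invertibility requires all roots to lie outside the unit circle, i.e. |z| > 1 for every root.
Set 1 + (1.061) z + (0.606) z^2 = 0, i.e. a z^2 + b z + c = 0 with a = 0.606, b = 1.061, c = 1.
Discriminant D = b^2 - 4ac = (1.061)^2 - 4*(0.606)*1 = 1.125721 - (2.424) = -1.298279.
D < 0, so the roots are the complex-conjugate pair z = (-b +/- i sqrt(-D)) / (2a) = -0.8754 +/- 0.9401i.
For a conjugate pair |z|^2 = z * conj(z) = (product of roots) = c/a = 1/(0.606) = 1.650165, so |z| = sqrt(1.650165) = 1.2846 for both roots.
Moduli of all roots: 1.2846, 1.2846.
All moduli strictly greater than 1? Yes.
Verdict: Invertible.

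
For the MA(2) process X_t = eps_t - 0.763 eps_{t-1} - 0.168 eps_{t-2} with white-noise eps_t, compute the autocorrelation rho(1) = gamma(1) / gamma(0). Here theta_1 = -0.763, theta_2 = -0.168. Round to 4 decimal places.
\rho(1) = -0.3942

For an MA(q) process with theta_0 = 1, the autocovariance is
  gamma(k) = sigma^2 * sum_{i=0..q-k} theta_i * theta_{i+k},
and rho(k) = gamma(k) / gamma(0). Sigma^2 cancels.
  numerator   = (1)*(-0.763) + (-0.763)*(-0.168) = -0.634816.
  denominator = (1)^2 + (-0.763)^2 + (-0.168)^2 = 1.610393.
  rho(1) = -0.634816 / 1.610393 = -0.3942.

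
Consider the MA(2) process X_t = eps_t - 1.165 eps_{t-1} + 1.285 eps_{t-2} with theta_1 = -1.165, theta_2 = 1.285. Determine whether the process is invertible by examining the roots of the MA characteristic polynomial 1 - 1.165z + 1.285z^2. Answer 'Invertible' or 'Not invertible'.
\text{Not invertible}

The MA(q) characteristic polynomial is P(z) = 1 - 1.165z + 1.285z^2.
Invertibility requires all roots to lie outside the unit circle, i.e. |z| > 1 for every root.
Set 1 + (-1.165) z + (1.285) z^2 = 0, i.e. a z^2 + b z + c = 0 with a = 1.285, b = -1.165, c = 1.
Discriminant D = b^2 - 4ac = (-1.165)^2 - 4*(1.285)*1 = 1.357225 - (5.14) = -3.782775.
D < 0, so the roots are the complex-conjugate pair z = (-b +/- i sqrt(-D)) / (2a) = 0.4533 +/- 0.7568i.
For a conjugate pair |z|^2 = z * conj(z) = (product of roots) = c/a = 1/(1.285) = 0.77821, so |z| = sqrt(0.77821) = 0.8822 for both roots.
Moduli of all roots: 0.8822, 0.8822.
All moduli strictly greater than 1? No.
Verdict: Not invertible.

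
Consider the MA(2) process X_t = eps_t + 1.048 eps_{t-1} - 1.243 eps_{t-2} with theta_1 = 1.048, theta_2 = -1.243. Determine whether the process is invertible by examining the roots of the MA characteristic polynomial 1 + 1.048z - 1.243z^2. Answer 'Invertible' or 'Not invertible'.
\text{Not invertible}

The MA(q) characteristic polynomial is P(z) = 1 + 1.048z - 1.243z^2.
Invertibility requires all roots to lie outside the unit circle, i.e. |z| > 1 for every root.
Set 1 + (1.048) z + (-1.243) z^2 = 0, i.e. a z^2 + b z + c = 0 with a = -1.243, b = 1.048, c = 1.
Discriminant D = b^2 - 4ac = (1.048)^2 - 4*(-1.243)*1 = 1.098304 - (-4.972) = 6.070304.
D >= 0, so the roots are real: z = (-b +/- sqrt(D)) / (2a) = (-1.048 +/- 2.463799) / (-2.486).
  z_1 = (-1.048 + 2.463799) / (-2.486) = -0.5695,   |z_1| = 0.5695.
  z_2 = (-1.048 - 2.463799) / (-2.486) = 1.4126,   |z_2| = 1.4126.
Moduli of all roots: 0.5695, 1.4126.
All moduli strictly greater than 1? No.
Verdict: Not invertible.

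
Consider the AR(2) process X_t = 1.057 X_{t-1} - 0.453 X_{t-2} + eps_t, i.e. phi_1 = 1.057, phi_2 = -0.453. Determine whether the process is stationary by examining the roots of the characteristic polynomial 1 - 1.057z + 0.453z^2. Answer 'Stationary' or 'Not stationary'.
\text{Stationary}

The AR(p) characteristic polynomial is P(z) = 1 - 1.057z + 0.453z^2.
Stationarity requires all roots to lie outside the unit circle, i.e. |z| > 1 for every root.
Set 1 + (-1.057) z + (0.453) z^2 = 0, i.e. a z^2 + b z + c = 0 with a = 0.453, b = -1.057, c = 1.
Discriminant D = b^2 - 4ac = (-1.057)^2 - 4*(0.453)*1 = 1.117249 - (1.812) = -0.694751.
D < 0, so the roots are the complex-conjugate pair z = (-b +/- i sqrt(-D)) / (2a) = 1.1667 +/- 0.92i.
For a conjugate pair |z|^2 = z * conj(z) = (product of roots) = c/a = 1/(0.453) = 2.207506, so |z| = sqrt(2.207506) = 1.4858 for both roots.
Moduli of all roots: 1.4858, 1.4858.
All moduli strictly greater than 1? Yes.
Verdict: Stationary.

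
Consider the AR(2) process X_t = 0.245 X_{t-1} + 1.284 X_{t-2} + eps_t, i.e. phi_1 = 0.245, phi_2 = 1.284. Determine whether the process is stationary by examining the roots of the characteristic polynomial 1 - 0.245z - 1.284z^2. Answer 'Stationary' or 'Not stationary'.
\text{Not stationary}

The AR(p) characteristic polynomial is P(z) = 1 - 0.245z - 1.284z^2.
Stationarity requires all roots to lie outside the unit circle, i.e. |z| > 1 for every root.
Set 1 + (-0.245) z + (-1.284) z^2 = 0, i.e. a z^2 + b z + c = 0 with a = -1.284, b = -0.245, c = 1.
Discriminant D = b^2 - 4ac = (-0.245)^2 - 4*(-1.284)*1 = 0.060025 - (-5.136) = 5.196025.
D >= 0, so the roots are real: z = (-b +/- sqrt(D)) / (2a) = (0.245 +/- 2.279479) / (-2.568).
  z_1 = (0.245 + 2.279479) / (-2.568) = -0.9831,   |z_1| = 0.9831.
  z_2 = (0.245 - 2.279479) / (-2.568) = 0.7922,   |z_2| = 0.7922.
Moduli of all roots: 0.9831, 0.7922.
All moduli strictly greater than 1? No.
Verdict: Not stationary.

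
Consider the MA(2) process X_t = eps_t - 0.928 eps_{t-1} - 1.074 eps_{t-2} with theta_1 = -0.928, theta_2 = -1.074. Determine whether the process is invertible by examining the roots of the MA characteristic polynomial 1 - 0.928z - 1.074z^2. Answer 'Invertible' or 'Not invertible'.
\text{Not invertible}

The MA(q) characteristic polynomial is P(z) = 1 - 0.928z - 1.074z^2.
Invertibility requires all roots to lie outside the unit circle, i.e. |z| > 1 for every root.
Set 1 + (-0.928) z + (-1.074) z^2 = 0, i.e. a z^2 + b z + c = 0 with a = -1.074, b = -0.928, c = 1.
Discriminant D = b^2 - 4ac = (-0.928)^2 - 4*(-1.074)*1 = 0.861184 - (-4.296) = 5.157184.
D >= 0, so the roots are real: z = (-b +/- sqrt(D)) / (2a) = (0.928 +/- 2.270943) / (-2.148).
  z_1 = (0.928 + 2.270943) / (-2.148) = -1.4893,   |z_1| = 1.4893.
  z_2 = (0.928 - 2.270943) / (-2.148) = 0.6252,   |z_2| = 0.6252.
Moduli of all roots: 1.4893, 0.6252.
All moduli strictly greater than 1? No.
Verdict: Not invertible.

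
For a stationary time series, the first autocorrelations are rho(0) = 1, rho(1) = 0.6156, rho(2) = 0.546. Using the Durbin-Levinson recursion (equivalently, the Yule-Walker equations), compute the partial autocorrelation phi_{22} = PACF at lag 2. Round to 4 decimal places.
\phi_{22} = 0.2690

The PACF at lag k is phi_{kk}, the last component of the solution
to the Yule-Walker system G_k phi = r_k where
  (G_k)_{ij} = rho(|i - j|), (r_k)_i = rho(i), i,j = 1..k.
Equivalently, Durbin-Levinson gives phi_{kk} iteratively:
  phi_{11} = rho(1)
  phi_{kk} = [rho(k) - sum_{j=1..k-1} phi_{k-1,j} rho(k-j)]
            / [1 - sum_{j=1..k-1} phi_{k-1,j} rho(j)],
  phi_{k,j} = phi_{k-1,j} - phi_{kk} phi_{k-1,k-j},  j = 1..k-1.
Step k = 1:
  phi_11 = rho(1) = 0.6156.
Step k = 2:
  phi_22 = [rho(2) - phi_11 rho(1)] / [1 - phi_11 rho(1)] = [0.546 - (0.6156)(0.6156)] / [1 - (0.6156)(0.6156)]
         = 0.16703664 / 0.62103664 = 0.269.
Therefore phi_{22} = 0.2690.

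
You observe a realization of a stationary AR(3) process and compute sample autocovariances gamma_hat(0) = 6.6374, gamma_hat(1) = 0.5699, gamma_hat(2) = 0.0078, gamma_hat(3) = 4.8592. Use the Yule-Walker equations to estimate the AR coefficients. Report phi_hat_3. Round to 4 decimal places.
\hat\phi_{3} = 0.7380

The Yule-Walker equations for an AR(p) process read, in matrix form,
  Gamma_p phi = r_p,   with   (Gamma_p)_{ij} = gamma(|i - j|),
                       (r_p)_i = gamma(i),   i,j = 1..p.
Substitute the sample gammas (Toeplitz matrix and right-hand side of size 3):
  Gamma_p = [[6.6374, 0.5699, 0.0078], [0.5699, 6.6374, 0.5699], [0.0078, 0.5699, 6.6374]]
  r_p     = [0.5699, 0.0078, 4.8592]
Written out (R1..R3):
  (R1) 6.6374 phi_1 + 0.5699 phi_2 + 0.0078 phi_3 = 0.5699
  (R2) 0.5699 phi_1 + 6.6374 phi_2 + 0.5699 phi_3 = 0.0078
  (R3) 0.0078 phi_1 + 0.5699 phi_2 + 6.6374 phi_3 = 4.8592
Gaussian elimination:
  R2 <- R2 - (0.5699/6.6374) R1 = R2 - (0.085862) R1:  6.588467 phi_2 + 0.56923 phi_3 = -0.041133
  R3 <- R3 - (0.0078/6.6374) R1 = R3 - (0.001175) R1:  0.56923 phi_2 + 6.637391 phi_3 = 4.85853
  R3 <- R3 - (0.56923/6.588467) R2 = R3 - (0.086398) R2:  6.58821 phi_3 = 4.862084
Back-substitution:
  phi_hat_3 = 4.862084 / 6.58821 = 0.737998
  phi_hat_2 = (-0.041133 - (0.56923)(0.737998)) / 6.588467 = -0.070005
  phi_hat_1 = (0.5699 - (0.5699)(-0.070005) - (0.0078)(0.737998)) / 6.6374 = 0.091005
So phi_hat = [0.0910, -0.0700, 0.7380].
Therefore phi_hat_3 = 0.7380.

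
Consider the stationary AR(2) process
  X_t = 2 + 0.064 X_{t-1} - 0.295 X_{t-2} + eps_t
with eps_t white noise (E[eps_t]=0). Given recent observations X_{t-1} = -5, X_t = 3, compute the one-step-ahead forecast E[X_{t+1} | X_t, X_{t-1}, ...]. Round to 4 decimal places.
E[X_{t+1} \mid \mathcal F_t] = 3.6670

For an AR(p) model X_t = c + sum_i phi_i X_{t-i} + eps_t, the
one-step-ahead conditional mean is
  E[X_{t+1} | X_t, ...] = c + sum_i phi_i X_{t+1-i}.
Substitute known values:
  E[X_{t+1} | ...] = 2 + (0.064) * (3) + (-0.295) * (-5)
                   = 3.6670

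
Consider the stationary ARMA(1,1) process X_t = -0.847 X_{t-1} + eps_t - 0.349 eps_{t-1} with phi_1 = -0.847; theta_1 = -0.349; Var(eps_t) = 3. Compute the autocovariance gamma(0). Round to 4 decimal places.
\gamma(0) = 18.1854

Multiply the model equation by X_{t-k} and take expectations. With theta_0 = psi_0 = 1 and psi_j the MA(infinity) weights, this gives
  gamma(k) - sum_i phi_i gamma(k-i) = c_k,
  c_k = sigma^2 * sum_{j=k..q} theta_j psi_{j-k}   (c_k = 0 for k > q),
using gamma(-m) = gamma(m).
psi-weights needed (psi_j = theta_j + sum_i phi_i psi_{j-i}):
  psi_1 = theta_1 + phi_1 = -0.349 + (-0.847) = -1.196
Right-hand sides:
  c_0 = sigma^2 (1 + theta_1 psi_1) = 3 * (1 + (-0.349)(-1.196)) = 3 * 1.417404 = 4.252212
  c_1 = sigma^2 theta_1 = 3 * (-0.349) = -1.047
  c_2 = 0
Equations for k = 0 and k = 1 (AR order 1):
  gamma(0) = phi_1 gamma(1) + c_0
  gamma(1) = phi_1 gamma(0) + c_1
Substituting the second into the first: gamma(0) (1 - phi_1^2) = c_0 + phi_1 c_1, so
  gamma(0) = (c_0 + phi_1 c_1) / (1 - phi_1^2) = (4.252212 + (-0.847)(-1.047)) / (1 - (-0.847)^2) = 5.139021 / 0.282591 = 18.185367.
Therefore gamma(0) = 18.1854 (to 4 decimal places).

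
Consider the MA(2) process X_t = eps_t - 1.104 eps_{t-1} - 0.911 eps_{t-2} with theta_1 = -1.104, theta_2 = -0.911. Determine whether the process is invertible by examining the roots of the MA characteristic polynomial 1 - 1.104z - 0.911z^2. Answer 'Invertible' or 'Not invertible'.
\text{Not invertible}

The MA(q) characteristic polynomial is P(z) = 1 - 1.104z - 0.911z^2.
Invertibility requires all roots to lie outside the unit circle, i.e. |z| > 1 for every root.
Set 1 + (-1.104) z + (-0.911) z^2 = 0, i.e. a z^2 + b z + c = 0 with a = -0.911, b = -1.104, c = 1.
Discriminant D = b^2 - 4ac = (-1.104)^2 - 4*(-0.911)*1 = 1.218816 - (-3.644) = 4.862816.
D >= 0, so the roots are real: z = (-b +/- sqrt(D)) / (2a) = (1.104 +/- 2.205179) / (-1.822).
  z_1 = (1.104 + 2.205179) / (-1.822) = -1.8162,   |z_1| = 1.8162.
  z_2 = (1.104 - 2.205179) / (-1.822) = 0.6044,   |z_2| = 0.6044.
Moduli of all roots: 1.8162, 0.6044.
All moduli strictly greater than 1? No.
Verdict: Not invertible.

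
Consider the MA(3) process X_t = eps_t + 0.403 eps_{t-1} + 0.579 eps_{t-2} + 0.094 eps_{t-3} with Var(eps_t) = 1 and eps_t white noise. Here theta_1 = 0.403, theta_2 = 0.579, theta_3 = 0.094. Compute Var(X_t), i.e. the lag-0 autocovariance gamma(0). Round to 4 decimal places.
\gamma(0) = 1.5065

For an MA(q) process X_t = eps_t + sum_i theta_i eps_{t-i} with
Var(eps_t) = sigma^2, the variance is
  gamma(0) = sigma^2 * (1 + sum_i theta_i^2).
  sum_i theta_i^2 = (0.403)^2 + (0.579)^2 + (0.094)^2 = 0.162409 + 0.335241 + 0.008836 = 0.506486.
  gamma(0) = 1 * (1 + 0.506486) = 1 * 1.506486 = 1.506486, which rounds to 1.5065.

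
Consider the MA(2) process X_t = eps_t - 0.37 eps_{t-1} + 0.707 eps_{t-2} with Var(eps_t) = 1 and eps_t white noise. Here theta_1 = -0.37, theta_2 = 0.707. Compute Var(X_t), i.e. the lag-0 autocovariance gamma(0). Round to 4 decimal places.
\gamma(0) = 1.6367

For an MA(q) process X_t = eps_t + sum_i theta_i eps_{t-i} with
Var(eps_t) = sigma^2, the variance is
  gamma(0) = sigma^2 * (1 + sum_i theta_i^2).
  sum_i theta_i^2 = (-0.37)^2 + (0.707)^2 = 0.1369 + 0.499849 = 0.636749.
  gamma(0) = 1 * (1 + 0.636749) = 1 * 1.636749 = 1.636749, which rounds to 1.6367.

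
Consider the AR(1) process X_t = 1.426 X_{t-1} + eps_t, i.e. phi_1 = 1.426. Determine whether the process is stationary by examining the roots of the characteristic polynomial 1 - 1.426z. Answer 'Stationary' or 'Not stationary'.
\text{Not stationary}

The AR(p) characteristic polynomial is P(z) = 1 - 1.426z.
Stationarity requires all roots to lie outside the unit circle, i.e. |z| > 1 for every root.
This is linear in z: 1 + (-1.426) z = 0  =>  z = -1/(-1.426) = 0.701262,  |z| = 0.701262.
Moduli of all roots: 0.7013.
All moduli strictly greater than 1? No.
Verdict: Not stationary.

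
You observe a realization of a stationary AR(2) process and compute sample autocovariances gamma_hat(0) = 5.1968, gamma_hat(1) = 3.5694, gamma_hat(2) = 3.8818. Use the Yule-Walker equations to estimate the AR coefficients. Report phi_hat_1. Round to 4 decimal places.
\hat\phi_{1} = 0.3290

The Yule-Walker equations for an AR(p) process read, in matrix form,
  Gamma_p phi = r_p,   with   (Gamma_p)_{ij} = gamma(|i - j|),
                       (r_p)_i = gamma(i),   i,j = 1..p.
Substitute the sample gammas (Toeplitz matrix and right-hand side of size 2):
  Gamma_p = [[5.1968, 3.5694], [3.5694, 5.1968]]
  r_p     = [3.5694, 3.8818]
Written out:
  5.1968 phi_1 + 3.5694 phi_2 = 3.5694
  3.5694 phi_1 + 5.1968 phi_2 = 3.8818
Solve by Cramer's rule:
  det = gamma(0)^2 - gamma(1)^2 = (5.1968)^2 - (3.5694)^2 = 27.00673024 - 12.74061636 = 14.26611388
  phi_hat_1 = [gamma(1) gamma(0) - gamma(1) gamma(2)] / det = [(3.5694)(5.1968) - (3.5694)(3.8818)] / 14.26611388 = 4.693761 / 14.26611388 = 0.329
  phi_hat_2 = [gamma(0) gamma(2) - gamma(1)^2] / det = [(5.1968)(3.8818) - (3.5694)^2] / 14.26611388 = 7.43232188 / 14.26611388 = 0.521
So phi_hat = [0.3290, 0.5210].
Therefore phi_hat_1 = 0.3290.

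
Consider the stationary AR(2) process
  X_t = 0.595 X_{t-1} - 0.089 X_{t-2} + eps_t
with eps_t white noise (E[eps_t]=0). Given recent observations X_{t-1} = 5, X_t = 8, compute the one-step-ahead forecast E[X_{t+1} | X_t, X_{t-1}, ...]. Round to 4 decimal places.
E[X_{t+1} \mid \mathcal F_t] = 4.3150

For an AR(p) model X_t = c + sum_i phi_i X_{t-i} + eps_t, the
one-step-ahead conditional mean is
  E[X_{t+1} | X_t, ...] = c + sum_i phi_i X_{t+1-i}.
Substitute known values:
  E[X_{t+1} | ...] = (0.595) * (8) + (-0.089) * (5)
                   = 4.3150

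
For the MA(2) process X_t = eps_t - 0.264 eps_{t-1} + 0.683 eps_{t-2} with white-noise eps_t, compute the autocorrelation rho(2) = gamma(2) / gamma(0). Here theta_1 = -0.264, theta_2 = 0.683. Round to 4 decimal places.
\rho(2) = 0.4446

For an MA(q) process with theta_0 = 1, the autocovariance is
  gamma(k) = sigma^2 * sum_{i=0..q-k} theta_i * theta_{i+k},
and rho(k) = gamma(k) / gamma(0). Sigma^2 cancels.
  numerator   = (1)*(0.683) = 0.683.
  denominator = (1)^2 + (-0.264)^2 + (0.683)^2 = 1.536185.
  rho(2) = 0.683 / 1.536185 = 0.4446.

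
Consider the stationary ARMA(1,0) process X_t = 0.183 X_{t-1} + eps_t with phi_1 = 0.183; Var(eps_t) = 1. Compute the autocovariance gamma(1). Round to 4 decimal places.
\gamma(1) = 0.1893

Multiply the model equation by X_{t-k} and take expectations. With theta_0 = psi_0 = 1 and psi_j the MA(infinity) weights, this gives
  gamma(k) - sum_i phi_i gamma(k-i) = c_k,
  c_k = sigma^2 * sum_{j=k..q} theta_j psi_{j-k}   (c_k = 0 for k > q),
using gamma(-m) = gamma(m).
Pure AR (q = 0): c_0 = sigma^2 = 1, c_k = 0 for k >= 1.
Equations for k = 0 and k = 1 (AR order 1):
  gamma(0) = phi_1 gamma(1) + c_0
  gamma(1) = phi_1 gamma(0) + c_1
Substituting the second into the first: gamma(0) (1 - phi_1^2) = c_0 + phi_1 c_1, so
  gamma(0) = c_0 / (1 - phi_1^2) = 1 / (1 - (0.183)^2) = 1 / 0.966511 = 1.034649.
  gamma(1) = phi_1 gamma(0) = (0.183)(1.034649) = 0.189341.
Therefore gamma(1) = 0.1893 (to 4 decimal places).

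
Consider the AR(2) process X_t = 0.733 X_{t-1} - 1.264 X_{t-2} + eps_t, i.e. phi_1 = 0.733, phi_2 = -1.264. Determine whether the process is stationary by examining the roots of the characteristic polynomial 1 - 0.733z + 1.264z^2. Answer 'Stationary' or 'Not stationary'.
\text{Not stationary}

The AR(p) characteristic polynomial is P(z) = 1 - 0.733z + 1.264z^2.
Stationarity requires all roots to lie outside the unit circle, i.e. |z| > 1 for every root.
Set 1 + (-0.733) z + (1.264) z^2 = 0, i.e. a z^2 + b z + c = 0 with a = 1.264, b = -0.733, c = 1.
Discriminant D = b^2 - 4ac = (-0.733)^2 - 4*(1.264)*1 = 0.537289 - (5.056) = -4.518711.
D < 0, so the roots are the complex-conjugate pair z = (-b +/- i sqrt(-D)) / (2a) = 0.29 +/- 0.8409i.
For a conjugate pair |z|^2 = z * conj(z) = (product of roots) = c/a = 1/(1.264) = 0.791139, so |z| = sqrt(0.791139) = 0.8895 for both roots.
Moduli of all roots: 0.8895, 0.8895.
All moduli strictly greater than 1? No.
Verdict: Not stationary.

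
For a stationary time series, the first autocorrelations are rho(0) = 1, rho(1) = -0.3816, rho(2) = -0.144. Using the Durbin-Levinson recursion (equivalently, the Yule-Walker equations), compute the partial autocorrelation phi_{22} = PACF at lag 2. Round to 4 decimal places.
\phi_{22} = -0.3390

The PACF at lag k is phi_{kk}, the last component of the solution
to the Yule-Walker system G_k phi = r_k where
  (G_k)_{ij} = rho(|i - j|), (r_k)_i = rho(i), i,j = 1..k.
Equivalently, Durbin-Levinson gives phi_{kk} iteratively:
  phi_{11} = rho(1)
  phi_{kk} = [rho(k) - sum_{j=1..k-1} phi_{k-1,j} rho(k-j)]
            / [1 - sum_{j=1..k-1} phi_{k-1,j} rho(j)],
  phi_{k,j} = phi_{k-1,j} - phi_{kk} phi_{k-1,k-j},  j = 1..k-1.
Step k = 1:
  phi_11 = rho(1) = -0.3816.
Step k = 2:
  phi_22 = [rho(2) - phi_11 rho(1)] / [1 - phi_11 rho(1)] = [-0.144 - (-0.3816)(-0.3816)] / [1 - (-0.3816)(-0.3816)]
         = -0.28961856 / 0.85438144 = -0.339.
Therefore phi_{22} = -0.3390.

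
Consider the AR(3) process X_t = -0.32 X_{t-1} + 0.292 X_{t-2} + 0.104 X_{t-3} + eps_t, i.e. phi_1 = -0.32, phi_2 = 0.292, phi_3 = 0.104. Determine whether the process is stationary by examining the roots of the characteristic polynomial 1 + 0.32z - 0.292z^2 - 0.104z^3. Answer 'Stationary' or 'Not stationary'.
\text{Stationary}

The AR(p) characteristic polynomial is P(z) = 1 + 0.32z - 0.292z^2 - 0.104z^3.
Stationarity requires all roots to lie outside the unit circle, i.e. |z| > 1 for every root.
Degree 3: look for a simple real root z0 first, then factor out (1 - z/z0) and solve the remaining quadratic.
Testing z0 = -2.5: P(-2.5) = 1 + (0.32)(-2.5) + (-0.292)(-2.5)^2 + (-0.104)(-2.5)^3
  = 1 + (-0.8) + (-1.825) + (1.625) = 0.  So z_0 = -2.5 is a root, |z_0| = 2.5.
Divide out the factor (1 + 0.4 z) = (1 - z/z0) (since 1/z0 = -0.4):
  P(z) = (1 + 0.4 z)(1 + (-0.08) z + (-0.26) z^2)
  [check: z-coef -0.08 - (-0.4) = 0.32; z^2-coef -0.26 - (-0.4)(-0.08) = -0.292; z^3-coef -(-0.4)(-0.26) = -0.104.]
Remaining roots from the quadratic factor 1 + (-0.08) z + (-0.26) z^2:
  Set 1 + (-0.08) z + (-0.26) z^2 = 0, i.e. a z^2 + b z + c = 0 with a = -0.26, b = -0.08, c = 1.
  Discriminant D = b^2 - 4ac = (-0.08)^2 - 4*(-0.26)*1 = 0.0064 - (-1.04) = 1.0464.
  D >= 0, so the roots are real: z = (-b +/- sqrt(D)) / (2a) = (0.08 +/- 1.022937) / (-0.52).
    z_1 = (0.08 + 1.022937) / (-0.52) = -2.121,   |z_1| = 2.121.
    z_2 = (0.08 - 1.022937) / (-0.52) = 1.8133,   |z_2| = 1.8133.
Moduli of all roots: 2.5000, 2.1210, 1.8133.
All moduli strictly greater than 1? Yes.
Verdict: Stationary.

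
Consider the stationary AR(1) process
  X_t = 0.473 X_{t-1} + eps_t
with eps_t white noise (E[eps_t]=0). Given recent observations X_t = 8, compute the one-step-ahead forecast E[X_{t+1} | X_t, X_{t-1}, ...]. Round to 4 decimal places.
E[X_{t+1} \mid \mathcal F_t] = 3.7840

For an AR(p) model X_t = c + sum_i phi_i X_{t-i} + eps_t, the
one-step-ahead conditional mean is
  E[X_{t+1} | X_t, ...] = c + sum_i phi_i X_{t+1-i}.
Substitute known values:
  E[X_{t+1} | ...] = (0.473) * (8)
                   = 3.7840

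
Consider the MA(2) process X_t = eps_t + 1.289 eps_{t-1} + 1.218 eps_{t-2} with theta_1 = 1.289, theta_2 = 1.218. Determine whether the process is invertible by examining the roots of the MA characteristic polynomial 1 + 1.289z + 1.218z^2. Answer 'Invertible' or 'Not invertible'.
\text{Not invertible}

The MA(q) characteristic polynomial is P(z) = 1 + 1.289z + 1.218z^2.
Invertibility requires all roots to lie outside the unit circle, i.e. |z| > 1 for every root.
Set 1 + (1.289) z + (1.218) z^2 = 0, i.e. a z^2 + b z + c = 0 with a = 1.218, b = 1.289, c = 1.
Discriminant D = b^2 - 4ac = (1.289)^2 - 4*(1.218)*1 = 1.661521 - (4.872) = -3.210479.
D < 0, so the roots are the complex-conjugate pair z = (-b +/- i sqrt(-D)) / (2a) = -0.5291 +/- 0.7355i.
For a conjugate pair |z|^2 = z * conj(z) = (product of roots) = c/a = 1/(1.218) = 0.821018, so |z| = sqrt(0.821018) = 0.9061 for both roots.
Moduli of all roots: 0.9061, 0.9061.
All moduli strictly greater than 1? No.
Verdict: Not invertible.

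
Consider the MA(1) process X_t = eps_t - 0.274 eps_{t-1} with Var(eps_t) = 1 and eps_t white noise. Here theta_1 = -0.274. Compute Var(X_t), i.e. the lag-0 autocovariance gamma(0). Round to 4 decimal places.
\gamma(0) = 1.0751

For an MA(q) process X_t = eps_t + sum_i theta_i eps_{t-i} with
Var(eps_t) = sigma^2, the variance is
  gamma(0) = sigma^2 * (1 + sum_i theta_i^2).
  sum_i theta_i^2 = (-0.274)^2 = 0.075076.
  gamma(0) = 1 * (1 + 0.075076) = 1 * 1.075076 = 1.075076, which rounds to 1.0751.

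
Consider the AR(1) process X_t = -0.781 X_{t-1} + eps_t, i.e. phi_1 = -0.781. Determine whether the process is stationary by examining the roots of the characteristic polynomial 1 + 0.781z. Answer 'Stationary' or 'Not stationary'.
\text{Stationary}

The AR(p) characteristic polynomial is P(z) = 1 + 0.781z.
Stationarity requires all roots to lie outside the unit circle, i.e. |z| > 1 for every root.
This is linear in z: 1 + (0.781) z = 0  =>  z = -1/(0.781) = -1.28041,  |z| = 1.28041.
Moduli of all roots: 1.2804.
All moduli strictly greater than 1? Yes.
Verdict: Stationary.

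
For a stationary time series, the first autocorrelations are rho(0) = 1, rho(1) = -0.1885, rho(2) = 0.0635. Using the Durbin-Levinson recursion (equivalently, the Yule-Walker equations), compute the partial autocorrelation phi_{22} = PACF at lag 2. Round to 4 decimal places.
\phi_{22} = 0.0290

The PACF at lag k is phi_{kk}, the last component of the solution
to the Yule-Walker system G_k phi = r_k where
  (G_k)_{ij} = rho(|i - j|), (r_k)_i = rho(i), i,j = 1..k.
Equivalently, Durbin-Levinson gives phi_{kk} iteratively:
  phi_{11} = rho(1)
  phi_{kk} = [rho(k) - sum_{j=1..k-1} phi_{k-1,j} rho(k-j)]
            / [1 - sum_{j=1..k-1} phi_{k-1,j} rho(j)],
  phi_{k,j} = phi_{k-1,j} - phi_{kk} phi_{k-1,k-j},  j = 1..k-1.
Step k = 1:
  phi_11 = rho(1) = -0.1885.
Step k = 2:
  phi_22 = [rho(2) - phi_11 rho(1)] / [1 - phi_11 rho(1)] = [0.0635 - (-0.1885)(-0.1885)] / [1 - (-0.1885)(-0.1885)]
         = 0.02796775 / 0.96446775 = 0.029.
Therefore phi_{22} = 0.0290.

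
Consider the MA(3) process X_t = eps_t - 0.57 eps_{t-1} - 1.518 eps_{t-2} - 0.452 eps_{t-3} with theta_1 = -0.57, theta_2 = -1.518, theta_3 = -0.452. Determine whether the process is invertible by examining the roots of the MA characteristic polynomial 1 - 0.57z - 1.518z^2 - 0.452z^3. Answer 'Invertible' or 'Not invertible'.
\text{Not invertible}

The MA(q) characteristic polynomial is P(z) = 1 - 0.57z - 1.518z^2 - 0.452z^3.
Invertibility requires all roots to lie outside the unit circle, i.e. |z| > 1 for every root.
Degree 3: look for a simple real root z0 first, then factor out (1 - z/z0) and solve the remaining quadratic.
Testing z0 = -2.5: P(-2.5) = 1 + (-0.57)(-2.5) + (-1.518)(-2.5)^2 + (-0.452)(-2.5)^3
  = 1 + (1.425) + (-9.4875) + (7.0625) = 0.  So z_0 = -2.5 is a root, |z_0| = 2.5.
Divide out the factor (1 + 0.4 z) = (1 - z/z0) (since 1/z0 = -0.4):
  P(z) = (1 + 0.4 z)(1 + (-0.97) z + (-1.13) z^2)
  [check: z-coef -0.97 - (-0.4) = -0.57; z^2-coef -1.13 - (-0.4)(-0.97) = -1.518; z^3-coef -(-0.4)(-1.13) = -0.452.]
Remaining roots from the quadratic factor 1 + (-0.97) z + (-1.13) z^2:
  Set 1 + (-0.97) z + (-1.13) z^2 = 0, i.e. a z^2 + b z + c = 0 with a = -1.13, b = -0.97, c = 1.
  Discriminant D = b^2 - 4ac = (-0.97)^2 - 4*(-1.13)*1 = 0.9409 - (-4.52) = 5.4609.
  D >= 0, so the roots are real: z = (-b +/- sqrt(D)) / (2a) = (0.97 +/- 2.336857) / (-2.26).
    z_1 = (0.97 + 2.336857) / (-2.26) = -1.4632,   |z_1| = 1.4632.
    z_2 = (0.97 - 2.336857) / (-2.26) = 0.6048,   |z_2| = 0.6048.
Moduli of all roots: 2.5000, 1.4632, 0.6048.
All moduli strictly greater than 1? No.
Verdict: Not invertible.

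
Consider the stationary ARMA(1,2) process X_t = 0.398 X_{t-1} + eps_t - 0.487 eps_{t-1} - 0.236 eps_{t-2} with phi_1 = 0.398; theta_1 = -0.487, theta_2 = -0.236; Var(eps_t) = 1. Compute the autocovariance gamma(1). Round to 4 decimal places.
\gamma(1) = -0.0300

Multiply the model equation by X_{t-k} and take expectations. With theta_0 = psi_0 = 1 and psi_j the MA(infinity) weights, this gives
  gamma(k) - sum_i phi_i gamma(k-i) = c_k,
  c_k = sigma^2 * sum_{j=k..q} theta_j psi_{j-k}   (c_k = 0 for k > q),
using gamma(-m) = gamma(m).
psi-weights needed (psi_j = theta_j + sum_i phi_i psi_{j-i}):
  psi_1 = theta_1 + phi_1 = -0.487 + (0.398) = -0.089
  psi_2 = theta_2 + phi_1 psi_1 = -0.236 + (0.398)(-0.089) = -0.271422
Right-hand sides:
  c_0 = sigma^2 (1 + theta_1 psi_1 + theta_2 psi_2) = 1 * (1 + (-0.487)(-0.089) + (-0.236)(-0.271422)) = 1 * 1.107399 = 1.107399
  c_1 = sigma^2 (theta_1 + theta_2 psi_1) = 1 * (-0.487 + (-0.236)(-0.089)) = -0.465996
  c_2 = sigma^2 theta_2 = 1 * (-0.236) = -0.236
Equations for k = 0 and k = 1 (AR order 1):
  gamma(0) = phi_1 gamma(1) + c_0
  gamma(1) = phi_1 gamma(0) + c_1
Substituting the second into the first: gamma(0) (1 - phi_1^2) = c_0 + phi_1 c_1, so
  gamma(0) = (c_0 + phi_1 c_1) / (1 - phi_1^2) = (1.107399 + (0.398)(-0.465996)) / (1 - (0.398)^2) = 0.921932 / 0.841596 = 1.095457.
  gamma(1) = phi_1 gamma(0) + c_1 = (0.398)(1.095457) + (-0.465996) = -0.030004.
Therefore gamma(1) = -0.0300 (to 4 decimal places).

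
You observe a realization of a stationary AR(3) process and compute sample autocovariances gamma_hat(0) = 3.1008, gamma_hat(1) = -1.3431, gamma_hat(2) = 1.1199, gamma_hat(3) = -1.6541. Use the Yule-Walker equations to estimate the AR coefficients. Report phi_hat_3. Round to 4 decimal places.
\hat\phi_{3} = -0.4100

The Yule-Walker equations for an AR(p) process read, in matrix form,
  Gamma_p phi = r_p,   with   (Gamma_p)_{ij} = gamma(|i - j|),
                       (r_p)_i = gamma(i),   i,j = 1..p.
Substitute the sample gammas (Toeplitz matrix and right-hand side of size 3):
  Gamma_p = [[3.1008, -1.3431, 1.1199], [-1.3431, 3.1008, -1.3431], [1.1199, -1.3431, 3.1008]]
  r_p     = [-1.3431, 1.1199, -1.6541]
Written out (R1..R3):
  (R1) 3.1008 phi_1 - 1.3431 phi_2 + 1.1199 phi_3 = -1.3431
  (R2) -1.3431 phi_1 + 3.1008 phi_2 - 1.3431 phi_3 = 1.1199
  (R3) 1.1199 phi_1 - 1.3431 phi_2 + 3.1008 phi_3 = -1.6541
Gaussian elimination:
  R2 <- R2 - (-1.3431/3.1008) R1 = R2 - (-0.433146) R1:  2.519041 phi_2 - 0.858019 phi_3 = 0.538141
  R3 <- R3 - (1.1199/3.1008) R1 = R3 - (0.361165) R1:  -0.858019 phi_2 + 2.696331 phi_3 = -1.169019
  R3 <- R3 - (-0.858019/2.519041) R2 = R3 - (-0.340614) R2:  2.404078 phi_3 = -0.985721
Back-substitution:
  phi_hat_3 = -0.985721 / 2.404078 = -0.41002
  phi_hat_2 = (0.538141 - (-0.858019)(-0.41002)) / 2.519041 = 0.073971
  phi_hat_1 = (-1.3431 - (-1.3431)(0.073971) - (1.1199)(-0.41002)) / 3.1008 = -0.253021
So phi_hat = [-0.2530, 0.0740, -0.4100].
Therefore phi_hat_3 = -0.4100.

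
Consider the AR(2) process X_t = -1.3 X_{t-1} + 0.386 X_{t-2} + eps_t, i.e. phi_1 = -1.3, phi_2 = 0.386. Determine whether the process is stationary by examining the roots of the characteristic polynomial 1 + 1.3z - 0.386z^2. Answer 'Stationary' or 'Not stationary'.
\text{Not stationary}

The AR(p) characteristic polynomial is P(z) = 1 + 1.3z - 0.386z^2.
Stationarity requires all roots to lie outside the unit circle, i.e. |z| > 1 for every root.
Set 1 + (1.3) z + (-0.386) z^2 = 0, i.e. a z^2 + b z + c = 0 with a = -0.386, b = 1.3, c = 1.
Discriminant D = b^2 - 4ac = (1.3)^2 - 4*(-0.386)*1 = 1.69 - (-1.544) = 3.234.
D >= 0, so the roots are real: z = (-b +/- sqrt(D)) / (2a) = (-1.3 +/- 1.798333) / (-0.772).
  z_1 = (-1.3 + 1.798333) / (-0.772) = -0.6455,   |z_1| = 0.6455.
  z_2 = (-1.3 - 1.798333) / (-0.772) = 4.0134,   |z_2| = 4.0134.
Moduli of all roots: 0.6455, 4.0134.
All moduli strictly greater than 1? No.
Verdict: Not stationary.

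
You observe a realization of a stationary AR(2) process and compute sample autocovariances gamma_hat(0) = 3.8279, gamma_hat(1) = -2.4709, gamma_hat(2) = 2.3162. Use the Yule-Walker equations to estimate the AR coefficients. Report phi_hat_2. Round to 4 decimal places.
\hat\phi_{2} = 0.3230

The Yule-Walker equations for an AR(p) process read, in matrix form,
  Gamma_p phi = r_p,   with   (Gamma_p)_{ij} = gamma(|i - j|),
                       (r_p)_i = gamma(i),   i,j = 1..p.
Substitute the sample gammas (Toeplitz matrix and right-hand side of size 2):
  Gamma_p = [[3.8279, -2.4709], [-2.4709, 3.8279]]
  r_p     = [-2.4709, 2.3162]
Written out:
  3.8279 phi_1 - 2.4709 phi_2 = -2.4709
  -2.4709 phi_1 + 3.8279 phi_2 = 2.3162
Solve by Cramer's rule:
  det = gamma(0)^2 - gamma(1)^2 = (3.8279)^2 - (-2.4709)^2 = 14.65281841 - 6.10534681 = 8.5474716
  phi_hat_1 = [gamma(1) gamma(0) - gamma(1) gamma(2)] / det = [(-2.4709)(3.8279) - (-2.4709)(2.3162)] / 8.5474716 = -3.73525953 / 8.5474716 = -0.437
  phi_hat_2 = [gamma(0) gamma(2) - gamma(1)^2] / det = [(3.8279)(2.3162) - (-2.4709)^2] / 8.5474716 = 2.76083517 / 8.5474716 = 0.323
So phi_hat = [-0.4370, 0.3230].
Therefore phi_hat_2 = 0.3230.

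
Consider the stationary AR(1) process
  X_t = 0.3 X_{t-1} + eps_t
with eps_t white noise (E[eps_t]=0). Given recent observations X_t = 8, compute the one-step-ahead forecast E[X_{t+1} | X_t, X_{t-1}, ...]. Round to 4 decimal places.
E[X_{t+1} \mid \mathcal F_t] = 2.4000

For an AR(p) model X_t = c + sum_i phi_i X_{t-i} + eps_t, the
one-step-ahead conditional mean is
  E[X_{t+1} | X_t, ...] = c + sum_i phi_i X_{t+1-i}.
Substitute known values:
  E[X_{t+1} | ...] = (0.3) * (8)
                   = 2.4000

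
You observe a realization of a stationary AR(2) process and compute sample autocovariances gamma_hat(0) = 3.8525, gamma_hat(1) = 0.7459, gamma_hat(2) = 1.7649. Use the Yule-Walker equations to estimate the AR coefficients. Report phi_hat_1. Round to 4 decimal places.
\hat\phi_{1} = 0.1090

The Yule-Walker equations for an AR(p) process read, in matrix form,
  Gamma_p phi = r_p,   with   (Gamma_p)_{ij} = gamma(|i - j|),
                       (r_p)_i = gamma(i),   i,j = 1..p.
Substitute the sample gammas (Toeplitz matrix and right-hand side of size 2):
  Gamma_p = [[3.8525, 0.7459], [0.7459, 3.8525]]
  r_p     = [0.7459, 1.7649]
Written out:
  3.8525 phi_1 + 0.7459 phi_2 = 0.7459
  0.7459 phi_1 + 3.8525 phi_2 = 1.7649
Solve by Cramer's rule:
  det = gamma(0)^2 - gamma(1)^2 = (3.8525)^2 - (0.7459)^2 = 14.84175625 - 0.55636681 = 14.28538944
  phi_hat_1 = [gamma(1) gamma(0) - gamma(1) gamma(2)] / det = [(0.7459)(3.8525) - (0.7459)(1.7649)] / 14.28538944 = 1.55714084 / 14.28538944 = 0.109
  phi_hat_2 = [gamma(0) gamma(2) - gamma(1)^2] / det = [(3.8525)(1.7649) - (0.7459)^2] / 14.28538944 = 6.24291044 / 14.28538944 = 0.437
So phi_hat = [0.1090, 0.4370].
Therefore phi_hat_1 = 0.1090.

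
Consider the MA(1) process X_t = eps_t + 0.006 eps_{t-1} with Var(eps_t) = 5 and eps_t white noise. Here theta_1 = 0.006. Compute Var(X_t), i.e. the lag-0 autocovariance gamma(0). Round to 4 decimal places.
\gamma(0) = 5.0002

For an MA(q) process X_t = eps_t + sum_i theta_i eps_{t-i} with
Var(eps_t) = sigma^2, the variance is
  gamma(0) = sigma^2 * (1 + sum_i theta_i^2).
  sum_i theta_i^2 = (0.006)^2 = 0.000036.
  gamma(0) = 5 * (1 + 0.000036) = 5 * 1.000036 = 5.00018, which rounds to 5.0002.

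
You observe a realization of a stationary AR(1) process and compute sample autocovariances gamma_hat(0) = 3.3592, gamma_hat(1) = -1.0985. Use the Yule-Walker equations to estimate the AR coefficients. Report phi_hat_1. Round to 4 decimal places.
\hat\phi_{1} = -0.3270

The Yule-Walker equations for an AR(p) process read, in matrix form,
  Gamma_p phi = r_p,   with   (Gamma_p)_{ij} = gamma(|i - j|),
                       (r_p)_i = gamma(i),   i,j = 1..p.
Substitute the sample gammas (Toeplitz matrix and right-hand side of size 1):
  Gamma_p = [[3.3592]]
  r_p     = [-1.0985]
With p = 1 this is the single equation gamma(0) phi_1 = gamma(1):
  phi_hat_1 = gamma(1) / gamma(0) = -1.0985 / 3.3592 = -0.3270.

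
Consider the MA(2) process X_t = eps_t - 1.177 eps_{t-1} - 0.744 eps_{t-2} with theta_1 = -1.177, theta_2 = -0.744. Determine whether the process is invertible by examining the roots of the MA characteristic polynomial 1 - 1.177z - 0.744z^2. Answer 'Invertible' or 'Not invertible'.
\text{Not invertible}

The MA(q) characteristic polynomial is P(z) = 1 - 1.177z - 0.744z^2.
Invertibility requires all roots to lie outside the unit circle, i.e. |z| > 1 for every root.
Set 1 + (-1.177) z + (-0.744) z^2 = 0, i.e. a z^2 + b z + c = 0 with a = -0.744, b = -1.177, c = 1.
Discriminant D = b^2 - 4ac = (-1.177)^2 - 4*(-0.744)*1 = 1.385329 - (-2.976) = 4.361329.
D >= 0, so the roots are real: z = (-b +/- sqrt(D)) / (2a) = (1.177 +/- 2.08838) / (-1.488).
  z_1 = (1.177 + 2.08838) / (-1.488) = -2.1945,   |z_1| = 2.1945.
  z_2 = (1.177 - 2.08838) / (-1.488) = 0.6125,   |z_2| = 0.6125.
Moduli of all roots: 2.1945, 0.6125.
All moduli strictly greater than 1? No.
Verdict: Not invertible.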